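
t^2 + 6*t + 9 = (t + 3)^2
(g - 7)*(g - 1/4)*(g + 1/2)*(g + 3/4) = g^4 - 6*g^3 - 111*g^2/16 - 17*g/32 + 21/32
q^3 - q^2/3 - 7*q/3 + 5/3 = (q - 1)^2*(q + 5/3)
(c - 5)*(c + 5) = c^2 - 25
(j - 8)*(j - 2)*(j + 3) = j^3 - 7*j^2 - 14*j + 48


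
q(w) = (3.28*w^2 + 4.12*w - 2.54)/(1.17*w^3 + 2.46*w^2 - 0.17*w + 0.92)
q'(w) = (6.56*w + 4.12)/(1.17*w^3 + 2.46*w^2 - 0.17*w + 0.92) + (-3.51*w^2 - 4.92*w + 0.17)*(3.28*w^2 + 4.12*w - 2.54)/(1.17*w^3 + 2.46*w^2 - 0.17*w + 0.92)^2 = (-3.8376*w^4 - 9.6408*w^3 - 1.7774*w^2 + 18.532*w + 3.3586)/(1.3689*w^6 + 5.7564*w^5 + 5.6538*w^4 + 1.3164*w^3 + 4.5553*w^2 - 0.3128*w + 0.8464)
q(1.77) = 1.01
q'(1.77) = -0.28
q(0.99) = 1.11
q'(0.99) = 0.37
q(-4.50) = -0.82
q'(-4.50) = -0.27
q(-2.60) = -3.47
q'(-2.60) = -9.49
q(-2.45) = -6.39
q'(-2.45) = -40.41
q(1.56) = 1.07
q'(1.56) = -0.26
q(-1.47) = -0.54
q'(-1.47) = -1.96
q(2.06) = 0.94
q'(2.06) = -0.26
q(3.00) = 0.73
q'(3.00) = -0.18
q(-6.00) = -0.56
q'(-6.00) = -0.12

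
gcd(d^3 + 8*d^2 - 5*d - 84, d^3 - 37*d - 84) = d + 4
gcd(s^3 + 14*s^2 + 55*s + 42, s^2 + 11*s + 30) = s + 6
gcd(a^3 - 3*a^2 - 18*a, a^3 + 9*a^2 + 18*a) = a^2 + 3*a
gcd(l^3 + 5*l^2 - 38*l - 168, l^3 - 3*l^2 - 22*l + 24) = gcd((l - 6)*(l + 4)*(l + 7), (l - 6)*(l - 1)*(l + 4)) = l^2 - 2*l - 24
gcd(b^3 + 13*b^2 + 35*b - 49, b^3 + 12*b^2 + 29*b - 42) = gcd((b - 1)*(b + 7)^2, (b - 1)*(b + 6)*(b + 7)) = b^2 + 6*b - 7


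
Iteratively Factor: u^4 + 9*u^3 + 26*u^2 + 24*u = (u + 2)*(u^3 + 7*u^2 + 12*u) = (u + 2)*(u + 3)*(u^2 + 4*u) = (u + 2)*(u + 3)*(u + 4)*(u)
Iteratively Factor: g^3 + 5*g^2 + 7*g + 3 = (g + 1)*(g^2 + 4*g + 3) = (g + 1)^2*(g + 3)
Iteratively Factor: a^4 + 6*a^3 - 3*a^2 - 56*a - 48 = (a + 4)*(a^3 + 2*a^2 - 11*a - 12) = (a + 1)*(a + 4)*(a^2 + a - 12) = (a + 1)*(a + 4)^2*(a - 3)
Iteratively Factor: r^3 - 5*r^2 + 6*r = (r - 2)*(r^2 - 3*r) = r*(r - 2)*(r - 3)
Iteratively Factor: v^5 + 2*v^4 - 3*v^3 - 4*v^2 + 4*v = (v - 1)*(v^4 + 3*v^3 - 4*v) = (v - 1)*(v + 2)*(v^3 + v^2 - 2*v) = v*(v - 1)*(v + 2)*(v^2 + v - 2) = v*(v - 1)^2*(v + 2)*(v + 2)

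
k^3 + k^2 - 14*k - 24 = (k - 4)*(k + 2)*(k + 3)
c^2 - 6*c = c*(c - 6)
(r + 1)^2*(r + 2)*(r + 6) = r^4 + 10*r^3 + 29*r^2 + 32*r + 12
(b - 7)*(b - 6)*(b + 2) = b^3 - 11*b^2 + 16*b + 84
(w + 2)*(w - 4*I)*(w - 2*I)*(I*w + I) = I*w^4 + 6*w^3 + 3*I*w^3 + 18*w^2 - 6*I*w^2 + 12*w - 24*I*w - 16*I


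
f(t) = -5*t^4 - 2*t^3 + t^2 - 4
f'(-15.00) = 66120.00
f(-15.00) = -246154.00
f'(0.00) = 0.00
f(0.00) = -4.00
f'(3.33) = -798.39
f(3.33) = -681.58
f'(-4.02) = 1194.29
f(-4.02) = -1163.70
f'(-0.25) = -0.56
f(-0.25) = -3.93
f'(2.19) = -234.47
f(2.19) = -135.22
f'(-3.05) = 505.54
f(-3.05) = -370.63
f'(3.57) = -979.32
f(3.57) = -894.42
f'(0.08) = 0.11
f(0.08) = -3.99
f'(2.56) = -369.75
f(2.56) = -245.75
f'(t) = -20*t^3 - 6*t^2 + 2*t = 2*t*(-10*t^2 - 3*t + 1)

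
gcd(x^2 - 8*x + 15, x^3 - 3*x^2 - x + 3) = x - 3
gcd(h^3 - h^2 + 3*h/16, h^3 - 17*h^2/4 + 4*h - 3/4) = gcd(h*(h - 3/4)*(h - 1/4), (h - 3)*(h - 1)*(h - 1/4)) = h - 1/4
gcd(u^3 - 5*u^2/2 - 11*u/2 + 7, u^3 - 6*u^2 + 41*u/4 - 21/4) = u^2 - 9*u/2 + 7/2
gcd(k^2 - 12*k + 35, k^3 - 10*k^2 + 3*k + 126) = k - 7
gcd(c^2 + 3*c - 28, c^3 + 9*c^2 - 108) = 1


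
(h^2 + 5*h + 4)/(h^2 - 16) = (h + 1)/(h - 4)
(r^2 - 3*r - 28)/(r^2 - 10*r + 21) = (r + 4)/(r - 3)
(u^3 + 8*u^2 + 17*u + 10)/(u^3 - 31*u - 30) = (u + 2)/(u - 6)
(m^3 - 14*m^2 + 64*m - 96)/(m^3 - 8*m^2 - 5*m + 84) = (m^2 - 10*m + 24)/(m^2 - 4*m - 21)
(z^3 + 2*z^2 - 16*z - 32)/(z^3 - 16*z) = (z + 2)/z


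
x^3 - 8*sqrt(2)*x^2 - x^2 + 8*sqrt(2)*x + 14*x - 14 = (x - 1)*(x - 7*sqrt(2))*(x - sqrt(2))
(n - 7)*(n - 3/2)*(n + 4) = n^3 - 9*n^2/2 - 47*n/2 + 42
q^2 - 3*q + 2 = (q - 2)*(q - 1)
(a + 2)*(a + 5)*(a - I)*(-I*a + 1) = -I*a^4 - 7*I*a^3 - 11*I*a^2 - 7*I*a - 10*I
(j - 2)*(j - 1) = j^2 - 3*j + 2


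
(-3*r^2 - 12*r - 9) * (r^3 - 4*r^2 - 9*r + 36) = -3*r^5 + 66*r^3 + 36*r^2 - 351*r - 324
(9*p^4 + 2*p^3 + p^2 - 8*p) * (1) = 9*p^4 + 2*p^3 + p^2 - 8*p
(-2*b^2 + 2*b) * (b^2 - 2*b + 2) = -2*b^4 + 6*b^3 - 8*b^2 + 4*b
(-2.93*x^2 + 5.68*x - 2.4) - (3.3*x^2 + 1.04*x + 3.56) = -6.23*x^2 + 4.64*x - 5.96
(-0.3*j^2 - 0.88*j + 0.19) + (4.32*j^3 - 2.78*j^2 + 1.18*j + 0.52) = 4.32*j^3 - 3.08*j^2 + 0.3*j + 0.71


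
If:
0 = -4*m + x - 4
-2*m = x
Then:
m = -2/3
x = 4/3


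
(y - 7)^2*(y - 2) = y^3 - 16*y^2 + 77*y - 98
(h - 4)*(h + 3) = h^2 - h - 12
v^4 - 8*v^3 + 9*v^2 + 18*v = v*(v - 6)*(v - 3)*(v + 1)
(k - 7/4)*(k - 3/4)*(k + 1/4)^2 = k^4 - 2*k^3 + k^2/8 + k/2 + 21/256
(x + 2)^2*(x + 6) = x^3 + 10*x^2 + 28*x + 24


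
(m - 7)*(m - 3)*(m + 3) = m^3 - 7*m^2 - 9*m + 63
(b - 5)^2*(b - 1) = b^3 - 11*b^2 + 35*b - 25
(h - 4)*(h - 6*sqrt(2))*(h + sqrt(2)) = h^3 - 5*sqrt(2)*h^2 - 4*h^2 - 12*h + 20*sqrt(2)*h + 48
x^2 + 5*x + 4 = (x + 1)*(x + 4)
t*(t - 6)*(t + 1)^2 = t^4 - 4*t^3 - 11*t^2 - 6*t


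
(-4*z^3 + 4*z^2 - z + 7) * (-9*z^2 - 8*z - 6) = 36*z^5 - 4*z^4 + z^3 - 79*z^2 - 50*z - 42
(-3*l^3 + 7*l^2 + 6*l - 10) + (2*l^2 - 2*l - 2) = -3*l^3 + 9*l^2 + 4*l - 12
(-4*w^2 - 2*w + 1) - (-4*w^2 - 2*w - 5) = 6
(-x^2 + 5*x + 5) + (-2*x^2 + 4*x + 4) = -3*x^2 + 9*x + 9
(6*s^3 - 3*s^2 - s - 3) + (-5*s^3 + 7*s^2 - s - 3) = s^3 + 4*s^2 - 2*s - 6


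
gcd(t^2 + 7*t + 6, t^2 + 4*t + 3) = t + 1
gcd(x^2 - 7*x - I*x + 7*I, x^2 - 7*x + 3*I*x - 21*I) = x - 7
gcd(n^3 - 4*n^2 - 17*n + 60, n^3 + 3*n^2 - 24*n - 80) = n^2 - n - 20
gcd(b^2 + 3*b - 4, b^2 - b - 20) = b + 4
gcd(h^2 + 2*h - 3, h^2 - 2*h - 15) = h + 3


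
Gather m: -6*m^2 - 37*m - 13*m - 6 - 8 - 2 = -6*m^2 - 50*m - 16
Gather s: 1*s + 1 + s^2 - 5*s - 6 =s^2 - 4*s - 5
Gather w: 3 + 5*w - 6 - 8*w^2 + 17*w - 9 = -8*w^2 + 22*w - 12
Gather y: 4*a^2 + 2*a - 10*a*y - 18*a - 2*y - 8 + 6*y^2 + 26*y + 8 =4*a^2 - 16*a + 6*y^2 + y*(24 - 10*a)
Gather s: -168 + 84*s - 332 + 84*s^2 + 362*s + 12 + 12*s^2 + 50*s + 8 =96*s^2 + 496*s - 480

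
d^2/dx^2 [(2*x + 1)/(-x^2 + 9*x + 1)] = 2*((2*x - 9)^2*(2*x + 1) + (6*x - 17)*(-x^2 + 9*x + 1))/(-x^2 + 9*x + 1)^3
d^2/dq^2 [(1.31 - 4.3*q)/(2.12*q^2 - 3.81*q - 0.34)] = ((4.24*q - 3.81)*(4.3*q - 1.31)*(8.48*q - 7.62) + (54.696*q - 38.3204)*(-2.12*q^2 + 3.81*q + 0.34))/(-2.12*q^2 + 3.81*q + 0.34)^3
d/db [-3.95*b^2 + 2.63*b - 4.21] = 2.63 - 7.9*b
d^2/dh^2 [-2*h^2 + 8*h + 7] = -4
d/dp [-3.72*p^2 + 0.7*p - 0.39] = 0.7 - 7.44*p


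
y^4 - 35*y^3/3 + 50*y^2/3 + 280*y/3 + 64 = (y - 8)*(y - 6)*(y + 1)*(y + 4/3)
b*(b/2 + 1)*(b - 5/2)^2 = b^4/2 - 3*b^3/2 - 15*b^2/8 + 25*b/4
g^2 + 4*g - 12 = (g - 2)*(g + 6)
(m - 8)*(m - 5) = m^2 - 13*m + 40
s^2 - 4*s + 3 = (s - 3)*(s - 1)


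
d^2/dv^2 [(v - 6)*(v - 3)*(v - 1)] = 6*v - 20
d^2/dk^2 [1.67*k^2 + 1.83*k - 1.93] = 3.34000000000000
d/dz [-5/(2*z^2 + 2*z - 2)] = 5*(2*z + 1)/(2*(z^2 + z - 1)^2)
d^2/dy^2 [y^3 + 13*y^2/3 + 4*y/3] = 6*y + 26/3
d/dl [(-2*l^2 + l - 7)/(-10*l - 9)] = (20*l^2 + 36*l - 79)/(100*l^2 + 180*l + 81)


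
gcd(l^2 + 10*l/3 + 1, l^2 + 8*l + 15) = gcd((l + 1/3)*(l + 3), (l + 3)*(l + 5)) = l + 3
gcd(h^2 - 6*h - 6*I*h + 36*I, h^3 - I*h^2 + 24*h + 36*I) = h - 6*I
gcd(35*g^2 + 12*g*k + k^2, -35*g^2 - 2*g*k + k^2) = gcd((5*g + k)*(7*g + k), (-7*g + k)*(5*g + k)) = 5*g + k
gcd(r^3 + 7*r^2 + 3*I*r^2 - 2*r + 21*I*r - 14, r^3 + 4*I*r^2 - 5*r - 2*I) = r^2 + 3*I*r - 2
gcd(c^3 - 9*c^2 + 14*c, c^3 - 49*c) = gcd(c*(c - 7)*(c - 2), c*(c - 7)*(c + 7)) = c^2 - 7*c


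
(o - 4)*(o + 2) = o^2 - 2*o - 8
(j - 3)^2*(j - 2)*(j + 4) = j^4 - 4*j^3 - 11*j^2 + 66*j - 72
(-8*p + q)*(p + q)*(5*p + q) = -40*p^3 - 43*p^2*q - 2*p*q^2 + q^3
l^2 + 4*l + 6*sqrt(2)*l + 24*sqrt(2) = (l + 4)*(l + 6*sqrt(2))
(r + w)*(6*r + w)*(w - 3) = 6*r^2*w - 18*r^2 + 7*r*w^2 - 21*r*w + w^3 - 3*w^2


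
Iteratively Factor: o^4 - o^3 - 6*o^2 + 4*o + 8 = (o + 2)*(o^3 - 3*o^2 + 4) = (o + 1)*(o + 2)*(o^2 - 4*o + 4) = (o - 2)*(o + 1)*(o + 2)*(o - 2)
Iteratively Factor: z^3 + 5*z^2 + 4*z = (z)*(z^2 + 5*z + 4) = z*(z + 4)*(z + 1)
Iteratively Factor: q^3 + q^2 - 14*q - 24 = (q + 3)*(q^2 - 2*q - 8) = (q - 4)*(q + 3)*(q + 2)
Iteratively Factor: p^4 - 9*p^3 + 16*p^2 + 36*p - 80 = (p - 4)*(p^3 - 5*p^2 - 4*p + 20) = (p - 4)*(p + 2)*(p^2 - 7*p + 10) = (p - 5)*(p - 4)*(p + 2)*(p - 2)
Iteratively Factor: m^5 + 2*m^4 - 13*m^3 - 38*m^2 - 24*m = (m)*(m^4 + 2*m^3 - 13*m^2 - 38*m - 24) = m*(m + 1)*(m^3 + m^2 - 14*m - 24) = m*(m + 1)*(m + 2)*(m^2 - m - 12) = m*(m - 4)*(m + 1)*(m + 2)*(m + 3)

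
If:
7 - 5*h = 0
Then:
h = 7/5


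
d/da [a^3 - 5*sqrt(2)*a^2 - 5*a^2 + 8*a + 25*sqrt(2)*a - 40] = 3*a^2 - 10*sqrt(2)*a - 10*a + 8 + 25*sqrt(2)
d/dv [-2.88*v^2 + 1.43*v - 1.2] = 1.43 - 5.76*v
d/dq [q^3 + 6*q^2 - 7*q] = 3*q^2 + 12*q - 7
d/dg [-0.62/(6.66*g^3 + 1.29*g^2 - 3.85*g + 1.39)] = (12.3876*g^2 + 1.5996*g - 2.387)/(6.66*g^3 + 1.29*g^2 - 3.85*g + 1.39)^2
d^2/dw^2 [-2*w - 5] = 0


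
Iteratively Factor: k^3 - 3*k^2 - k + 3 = (k + 1)*(k^2 - 4*k + 3) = (k - 3)*(k + 1)*(k - 1)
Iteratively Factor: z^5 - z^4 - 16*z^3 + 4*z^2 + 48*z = (z + 2)*(z^4 - 3*z^3 - 10*z^2 + 24*z) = (z - 2)*(z + 2)*(z^3 - z^2 - 12*z) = (z - 2)*(z + 2)*(z + 3)*(z^2 - 4*z) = z*(z - 2)*(z + 2)*(z + 3)*(z - 4)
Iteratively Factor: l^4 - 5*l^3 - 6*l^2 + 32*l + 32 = (l + 2)*(l^3 - 7*l^2 + 8*l + 16) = (l - 4)*(l + 2)*(l^2 - 3*l - 4) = (l - 4)*(l + 1)*(l + 2)*(l - 4)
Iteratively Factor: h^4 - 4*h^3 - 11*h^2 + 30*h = (h - 5)*(h^3 + h^2 - 6*h) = (h - 5)*(h + 3)*(h^2 - 2*h) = (h - 5)*(h - 2)*(h + 3)*(h)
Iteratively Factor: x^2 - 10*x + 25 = (x - 5)*(x - 5)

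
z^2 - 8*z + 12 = (z - 6)*(z - 2)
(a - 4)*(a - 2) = a^2 - 6*a + 8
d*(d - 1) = d^2 - d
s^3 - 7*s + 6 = (s - 2)*(s - 1)*(s + 3)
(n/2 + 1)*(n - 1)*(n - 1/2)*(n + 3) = n^4/2 + 7*n^3/4 - n^2/2 - 13*n/4 + 3/2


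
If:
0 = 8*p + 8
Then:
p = -1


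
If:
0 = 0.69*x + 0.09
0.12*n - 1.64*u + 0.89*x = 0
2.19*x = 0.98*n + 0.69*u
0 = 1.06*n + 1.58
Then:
No Solution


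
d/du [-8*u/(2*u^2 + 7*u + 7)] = 8*(2*u^2 - 7)/(4*u^4 + 28*u^3 + 77*u^2 + 98*u + 49)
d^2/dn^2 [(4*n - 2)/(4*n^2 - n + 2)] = 4*(6*(1 - 4*n)*(4*n^2 - n + 2) + (2*n - 1)*(8*n - 1)^2)/(4*n^2 - n + 2)^3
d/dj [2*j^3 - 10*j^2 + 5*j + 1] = 6*j^2 - 20*j + 5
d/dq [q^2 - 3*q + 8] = 2*q - 3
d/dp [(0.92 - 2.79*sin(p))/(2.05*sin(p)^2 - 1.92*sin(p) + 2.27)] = (5.7195*sin(p)^2 - 3.772*sin(p) - 4.5669)*cos(p)/(4.2025*sin(p)^4 - 7.872*sin(p)^3 + 12.9934*sin(p)^2 - 8.7168*sin(p) + 5.1529)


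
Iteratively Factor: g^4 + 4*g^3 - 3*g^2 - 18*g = (g + 3)*(g^3 + g^2 - 6*g) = (g - 2)*(g + 3)*(g^2 + 3*g) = g*(g - 2)*(g + 3)*(g + 3)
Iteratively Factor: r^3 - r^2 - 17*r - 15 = (r + 1)*(r^2 - 2*r - 15) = (r - 5)*(r + 1)*(r + 3)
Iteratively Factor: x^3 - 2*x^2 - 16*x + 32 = (x - 4)*(x^2 + 2*x - 8) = (x - 4)*(x - 2)*(x + 4)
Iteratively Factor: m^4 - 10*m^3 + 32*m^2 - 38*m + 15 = (m - 1)*(m^3 - 9*m^2 + 23*m - 15) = (m - 5)*(m - 1)*(m^2 - 4*m + 3) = (m - 5)*(m - 1)^2*(m - 3)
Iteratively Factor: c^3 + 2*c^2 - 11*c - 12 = (c + 1)*(c^2 + c - 12) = (c - 3)*(c + 1)*(c + 4)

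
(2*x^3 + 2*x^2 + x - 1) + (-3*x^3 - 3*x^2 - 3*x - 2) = -x^3 - x^2 - 2*x - 3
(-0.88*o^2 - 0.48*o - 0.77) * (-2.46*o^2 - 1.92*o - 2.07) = 2.1648*o^4 + 2.8704*o^3 + 4.6374*o^2 + 2.472*o + 1.5939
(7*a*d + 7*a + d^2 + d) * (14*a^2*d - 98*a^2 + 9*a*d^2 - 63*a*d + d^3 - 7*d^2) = 98*a^3*d^2 - 588*a^3*d - 686*a^3 + 77*a^2*d^3 - 462*a^2*d^2 - 539*a^2*d + 16*a*d^4 - 96*a*d^3 - 112*a*d^2 + d^5 - 6*d^4 - 7*d^3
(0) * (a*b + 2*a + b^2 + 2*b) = 0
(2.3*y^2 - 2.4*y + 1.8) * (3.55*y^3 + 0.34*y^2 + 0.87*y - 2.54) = 8.165*y^5 - 7.738*y^4 + 7.575*y^3 - 7.318*y^2 + 7.662*y - 4.572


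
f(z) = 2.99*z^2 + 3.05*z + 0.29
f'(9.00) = 56.87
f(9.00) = 269.93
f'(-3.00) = -14.89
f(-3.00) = 18.05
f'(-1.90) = -8.31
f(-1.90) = 5.29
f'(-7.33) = -40.78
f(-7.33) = 138.58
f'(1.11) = 9.69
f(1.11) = 7.36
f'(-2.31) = -10.76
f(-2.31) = 9.20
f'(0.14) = 3.89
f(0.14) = 0.78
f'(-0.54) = -0.18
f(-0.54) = -0.49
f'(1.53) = 12.20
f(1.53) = 11.96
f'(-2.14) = -9.75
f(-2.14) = 7.46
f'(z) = 5.98*z + 3.05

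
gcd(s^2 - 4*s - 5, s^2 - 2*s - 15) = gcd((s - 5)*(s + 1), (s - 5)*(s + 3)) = s - 5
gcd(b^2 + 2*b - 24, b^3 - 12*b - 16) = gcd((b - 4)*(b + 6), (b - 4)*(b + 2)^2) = b - 4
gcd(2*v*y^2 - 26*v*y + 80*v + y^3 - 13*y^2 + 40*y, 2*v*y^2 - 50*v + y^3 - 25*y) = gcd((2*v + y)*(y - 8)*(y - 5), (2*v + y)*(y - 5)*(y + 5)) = 2*v*y - 10*v + y^2 - 5*y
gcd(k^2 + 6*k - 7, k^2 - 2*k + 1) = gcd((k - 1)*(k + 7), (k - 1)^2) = k - 1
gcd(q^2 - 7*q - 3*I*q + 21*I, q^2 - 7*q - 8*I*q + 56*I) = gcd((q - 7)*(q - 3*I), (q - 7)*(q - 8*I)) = q - 7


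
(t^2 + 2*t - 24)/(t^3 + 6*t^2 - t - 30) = (t^2 + 2*t - 24)/(t^3 + 6*t^2 - t - 30)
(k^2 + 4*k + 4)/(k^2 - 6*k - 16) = (k + 2)/(k - 8)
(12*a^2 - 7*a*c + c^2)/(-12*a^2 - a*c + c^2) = (-3*a + c)/(3*a + c)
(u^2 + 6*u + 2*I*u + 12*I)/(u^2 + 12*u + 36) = (u + 2*I)/(u + 6)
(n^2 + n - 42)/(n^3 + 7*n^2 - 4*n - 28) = (n - 6)/(n^2 - 4)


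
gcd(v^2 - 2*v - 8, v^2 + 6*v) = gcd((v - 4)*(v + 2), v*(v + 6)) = 1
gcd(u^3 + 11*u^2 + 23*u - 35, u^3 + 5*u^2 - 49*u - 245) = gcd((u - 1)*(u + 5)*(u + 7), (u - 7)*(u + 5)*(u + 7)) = u^2 + 12*u + 35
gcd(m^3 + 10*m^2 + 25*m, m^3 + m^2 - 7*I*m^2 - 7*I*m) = m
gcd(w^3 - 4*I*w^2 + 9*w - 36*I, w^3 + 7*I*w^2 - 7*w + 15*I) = w + 3*I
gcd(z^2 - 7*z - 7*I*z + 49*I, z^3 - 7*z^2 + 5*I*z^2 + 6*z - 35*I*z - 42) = z - 7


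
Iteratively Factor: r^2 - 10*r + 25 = (r - 5)*(r - 5)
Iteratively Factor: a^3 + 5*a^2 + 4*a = (a + 4)*(a^2 + a) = (a + 1)*(a + 4)*(a)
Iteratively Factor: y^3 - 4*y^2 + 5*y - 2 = (y - 2)*(y^2 - 2*y + 1) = (y - 2)*(y - 1)*(y - 1)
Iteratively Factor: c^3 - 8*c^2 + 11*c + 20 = (c + 1)*(c^2 - 9*c + 20) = (c - 4)*(c + 1)*(c - 5)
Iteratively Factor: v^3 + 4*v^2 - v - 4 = (v + 1)*(v^2 + 3*v - 4) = (v - 1)*(v + 1)*(v + 4)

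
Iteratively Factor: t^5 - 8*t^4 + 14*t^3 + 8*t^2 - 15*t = (t - 5)*(t^4 - 3*t^3 - t^2 + 3*t) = (t - 5)*(t - 3)*(t^3 - t) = t*(t - 5)*(t - 3)*(t^2 - 1) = t*(t - 5)*(t - 3)*(t + 1)*(t - 1)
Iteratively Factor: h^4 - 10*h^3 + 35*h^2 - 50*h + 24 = (h - 1)*(h^3 - 9*h^2 + 26*h - 24) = (h - 2)*(h - 1)*(h^2 - 7*h + 12) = (h - 3)*(h - 2)*(h - 1)*(h - 4)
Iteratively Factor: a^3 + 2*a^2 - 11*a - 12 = (a + 1)*(a^2 + a - 12) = (a - 3)*(a + 1)*(a + 4)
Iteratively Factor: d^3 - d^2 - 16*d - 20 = (d - 5)*(d^2 + 4*d + 4) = (d - 5)*(d + 2)*(d + 2)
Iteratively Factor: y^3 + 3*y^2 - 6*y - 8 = (y + 1)*(y^2 + 2*y - 8) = (y - 2)*(y + 1)*(y + 4)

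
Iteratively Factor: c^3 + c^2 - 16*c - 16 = (c + 4)*(c^2 - 3*c - 4) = (c - 4)*(c + 4)*(c + 1)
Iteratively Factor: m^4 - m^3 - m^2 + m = (m + 1)*(m^3 - 2*m^2 + m) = m*(m + 1)*(m^2 - 2*m + 1) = m*(m - 1)*(m + 1)*(m - 1)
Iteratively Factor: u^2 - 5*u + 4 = (u - 1)*(u - 4)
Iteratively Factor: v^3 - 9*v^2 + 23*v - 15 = (v - 1)*(v^2 - 8*v + 15) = (v - 5)*(v - 1)*(v - 3)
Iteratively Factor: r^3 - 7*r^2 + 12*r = (r - 3)*(r^2 - 4*r) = r*(r - 3)*(r - 4)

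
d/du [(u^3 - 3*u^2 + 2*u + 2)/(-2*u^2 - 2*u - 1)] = (-2*u^4 - 4*u^3 + 7*u^2 + 14*u + 2)/(4*u^4 + 8*u^3 + 8*u^2 + 4*u + 1)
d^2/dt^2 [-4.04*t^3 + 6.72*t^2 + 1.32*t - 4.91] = 13.44 - 24.24*t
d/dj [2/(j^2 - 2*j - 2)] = 4*(1 - j)/(-j^2 + 2*j + 2)^2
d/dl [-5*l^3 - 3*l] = -15*l^2 - 3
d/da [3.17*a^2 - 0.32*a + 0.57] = 6.34*a - 0.32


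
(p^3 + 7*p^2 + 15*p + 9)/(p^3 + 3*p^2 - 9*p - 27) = (p + 1)/(p - 3)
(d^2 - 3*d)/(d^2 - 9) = d/(d + 3)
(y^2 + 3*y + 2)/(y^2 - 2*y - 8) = (y + 1)/(y - 4)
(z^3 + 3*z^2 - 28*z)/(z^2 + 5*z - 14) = z*(z - 4)/(z - 2)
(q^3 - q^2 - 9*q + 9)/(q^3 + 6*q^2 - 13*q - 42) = (q^2 + 2*q - 3)/(q^2 + 9*q + 14)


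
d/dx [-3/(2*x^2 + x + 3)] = 3*(4*x + 1)/(2*x^2 + x + 3)^2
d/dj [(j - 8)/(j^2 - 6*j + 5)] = (j^2 - 6*j - 2*(j - 8)*(j - 3) + 5)/(j^2 - 6*j + 5)^2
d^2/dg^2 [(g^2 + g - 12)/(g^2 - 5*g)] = 12*(g^3 - 6*g^2 + 30*g - 50)/(g^3*(g^3 - 15*g^2 + 75*g - 125))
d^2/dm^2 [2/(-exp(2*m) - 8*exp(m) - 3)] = 8*((exp(m) + 2)*(exp(2*m) + 8*exp(m) + 3) - 2*(exp(m) + 4)^2*exp(m))*exp(m)/(exp(2*m) + 8*exp(m) + 3)^3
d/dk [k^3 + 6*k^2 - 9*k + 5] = 3*k^2 + 12*k - 9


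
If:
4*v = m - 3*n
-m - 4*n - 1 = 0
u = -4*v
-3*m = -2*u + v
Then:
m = -9/37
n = -7/37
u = -12/37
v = 3/37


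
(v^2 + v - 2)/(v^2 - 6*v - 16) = (v - 1)/(v - 8)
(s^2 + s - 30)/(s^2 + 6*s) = (s - 5)/s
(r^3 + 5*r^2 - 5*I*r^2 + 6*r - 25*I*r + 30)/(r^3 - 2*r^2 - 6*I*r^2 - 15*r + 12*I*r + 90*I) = (r^2 + r*(5 + I) + 5*I)/(r^2 - 2*r - 15)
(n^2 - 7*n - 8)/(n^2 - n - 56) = (n + 1)/(n + 7)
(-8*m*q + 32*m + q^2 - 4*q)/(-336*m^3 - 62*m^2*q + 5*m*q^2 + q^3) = (q - 4)/(42*m^2 + 13*m*q + q^2)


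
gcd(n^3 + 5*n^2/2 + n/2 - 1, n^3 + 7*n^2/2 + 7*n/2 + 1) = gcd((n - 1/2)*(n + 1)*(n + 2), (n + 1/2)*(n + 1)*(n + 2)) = n^2 + 3*n + 2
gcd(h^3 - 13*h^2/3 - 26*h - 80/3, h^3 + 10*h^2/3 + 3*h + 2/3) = h + 2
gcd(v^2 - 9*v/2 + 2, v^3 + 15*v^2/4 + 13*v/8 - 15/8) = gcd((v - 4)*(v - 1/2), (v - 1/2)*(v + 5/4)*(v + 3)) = v - 1/2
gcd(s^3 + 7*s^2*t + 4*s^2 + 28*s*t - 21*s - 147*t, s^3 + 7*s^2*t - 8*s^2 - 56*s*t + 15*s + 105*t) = s^2 + 7*s*t - 3*s - 21*t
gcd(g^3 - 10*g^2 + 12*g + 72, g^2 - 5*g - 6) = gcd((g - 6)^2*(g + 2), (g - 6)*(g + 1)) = g - 6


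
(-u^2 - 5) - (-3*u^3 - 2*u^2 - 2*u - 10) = 3*u^3 + u^2 + 2*u + 5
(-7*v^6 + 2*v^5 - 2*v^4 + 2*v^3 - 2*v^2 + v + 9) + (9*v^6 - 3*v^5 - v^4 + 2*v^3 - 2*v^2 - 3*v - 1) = 2*v^6 - v^5 - 3*v^4 + 4*v^3 - 4*v^2 - 2*v + 8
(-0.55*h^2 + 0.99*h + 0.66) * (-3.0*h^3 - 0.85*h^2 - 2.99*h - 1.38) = 1.65*h^5 - 2.5025*h^4 - 1.177*h^3 - 2.7621*h^2 - 3.3396*h - 0.9108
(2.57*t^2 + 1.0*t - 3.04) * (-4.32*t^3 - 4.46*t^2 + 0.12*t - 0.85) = -11.1024*t^5 - 15.7822*t^4 + 8.9812*t^3 + 11.4939*t^2 - 1.2148*t + 2.584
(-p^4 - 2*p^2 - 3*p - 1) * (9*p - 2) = -9*p^5 + 2*p^4 - 18*p^3 - 23*p^2 - 3*p + 2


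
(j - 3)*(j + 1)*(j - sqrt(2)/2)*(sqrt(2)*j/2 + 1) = sqrt(2)*j^4/2 - sqrt(2)*j^3 + j^3/2 - 2*sqrt(2)*j^2 - j^2 - 3*j/2 + sqrt(2)*j + 3*sqrt(2)/2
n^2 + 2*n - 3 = (n - 1)*(n + 3)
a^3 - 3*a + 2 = (a - 1)^2*(a + 2)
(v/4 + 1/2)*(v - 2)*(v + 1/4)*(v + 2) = v^4/4 + 9*v^3/16 - 7*v^2/8 - 9*v/4 - 1/2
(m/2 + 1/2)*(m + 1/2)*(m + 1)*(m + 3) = m^4/2 + 11*m^3/4 + 19*m^2/4 + 13*m/4 + 3/4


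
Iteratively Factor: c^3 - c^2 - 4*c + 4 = (c - 2)*(c^2 + c - 2) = (c - 2)*(c + 2)*(c - 1)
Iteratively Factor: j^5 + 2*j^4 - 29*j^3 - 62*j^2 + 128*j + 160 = (j - 2)*(j^4 + 4*j^3 - 21*j^2 - 104*j - 80) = (j - 2)*(j + 4)*(j^3 - 21*j - 20) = (j - 2)*(j + 1)*(j + 4)*(j^2 - j - 20) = (j - 2)*(j + 1)*(j + 4)^2*(j - 5)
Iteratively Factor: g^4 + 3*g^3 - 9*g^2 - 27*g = (g + 3)*(g^3 - 9*g) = (g - 3)*(g + 3)*(g^2 + 3*g) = (g - 3)*(g + 3)^2*(g)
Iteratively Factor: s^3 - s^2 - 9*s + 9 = (s - 1)*(s^2 - 9) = (s - 3)*(s - 1)*(s + 3)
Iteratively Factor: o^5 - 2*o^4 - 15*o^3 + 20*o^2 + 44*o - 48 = (o - 2)*(o^4 - 15*o^2 - 10*o + 24) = (o - 2)*(o - 1)*(o^3 + o^2 - 14*o - 24) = (o - 2)*(o - 1)*(o + 3)*(o^2 - 2*o - 8) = (o - 4)*(o - 2)*(o - 1)*(o + 3)*(o + 2)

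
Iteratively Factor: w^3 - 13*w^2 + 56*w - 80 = (w - 5)*(w^2 - 8*w + 16) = (w - 5)*(w - 4)*(w - 4)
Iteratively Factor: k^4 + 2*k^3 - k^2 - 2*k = (k + 1)*(k^3 + k^2 - 2*k) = k*(k + 1)*(k^2 + k - 2) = k*(k - 1)*(k + 1)*(k + 2)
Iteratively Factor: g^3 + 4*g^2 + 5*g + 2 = (g + 1)*(g^2 + 3*g + 2) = (g + 1)^2*(g + 2)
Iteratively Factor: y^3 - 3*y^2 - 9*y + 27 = (y - 3)*(y^2 - 9) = (y - 3)^2*(y + 3)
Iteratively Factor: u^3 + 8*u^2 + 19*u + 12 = (u + 4)*(u^2 + 4*u + 3) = (u + 1)*(u + 4)*(u + 3)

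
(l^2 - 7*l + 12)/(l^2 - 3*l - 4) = (l - 3)/(l + 1)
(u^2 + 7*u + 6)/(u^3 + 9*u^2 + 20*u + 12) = 1/(u + 2)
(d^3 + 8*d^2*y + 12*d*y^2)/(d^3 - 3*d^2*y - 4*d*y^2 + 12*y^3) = d*(d + 6*y)/(d^2 - 5*d*y + 6*y^2)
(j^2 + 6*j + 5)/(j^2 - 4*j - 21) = (j^2 + 6*j + 5)/(j^2 - 4*j - 21)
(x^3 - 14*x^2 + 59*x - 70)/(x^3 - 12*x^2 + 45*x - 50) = (x - 7)/(x - 5)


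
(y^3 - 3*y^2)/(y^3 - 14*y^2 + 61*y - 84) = y^2/(y^2 - 11*y + 28)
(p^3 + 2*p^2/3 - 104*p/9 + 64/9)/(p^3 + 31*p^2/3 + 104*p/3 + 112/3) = (9*p^2 - 30*p + 16)/(3*(3*p^2 + 19*p + 28))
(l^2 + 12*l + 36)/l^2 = 1 + 12/l + 36/l^2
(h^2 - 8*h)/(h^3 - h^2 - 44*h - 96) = h/(h^2 + 7*h + 12)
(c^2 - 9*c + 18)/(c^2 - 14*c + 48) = (c - 3)/(c - 8)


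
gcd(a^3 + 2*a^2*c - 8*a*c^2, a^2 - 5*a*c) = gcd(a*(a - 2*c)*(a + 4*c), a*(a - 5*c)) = a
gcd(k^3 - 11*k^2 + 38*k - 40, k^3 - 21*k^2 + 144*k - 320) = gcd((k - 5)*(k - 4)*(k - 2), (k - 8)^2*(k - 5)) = k - 5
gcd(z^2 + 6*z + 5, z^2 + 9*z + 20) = z + 5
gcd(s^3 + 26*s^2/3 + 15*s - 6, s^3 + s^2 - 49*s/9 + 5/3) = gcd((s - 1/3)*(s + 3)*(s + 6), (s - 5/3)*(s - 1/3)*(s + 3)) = s^2 + 8*s/3 - 1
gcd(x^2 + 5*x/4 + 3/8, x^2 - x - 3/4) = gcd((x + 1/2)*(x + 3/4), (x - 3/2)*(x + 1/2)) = x + 1/2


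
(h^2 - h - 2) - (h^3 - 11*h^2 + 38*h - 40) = -h^3 + 12*h^2 - 39*h + 38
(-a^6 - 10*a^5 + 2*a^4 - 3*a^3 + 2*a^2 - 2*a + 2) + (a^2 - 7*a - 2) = -a^6 - 10*a^5 + 2*a^4 - 3*a^3 + 3*a^2 - 9*a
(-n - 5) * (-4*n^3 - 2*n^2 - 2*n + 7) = 4*n^4 + 22*n^3 + 12*n^2 + 3*n - 35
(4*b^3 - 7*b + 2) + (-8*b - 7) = 4*b^3 - 15*b - 5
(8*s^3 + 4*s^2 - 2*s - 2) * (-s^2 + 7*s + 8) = -8*s^5 + 52*s^4 + 94*s^3 + 20*s^2 - 30*s - 16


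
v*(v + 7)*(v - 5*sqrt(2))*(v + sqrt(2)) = v^4 - 4*sqrt(2)*v^3 + 7*v^3 - 28*sqrt(2)*v^2 - 10*v^2 - 70*v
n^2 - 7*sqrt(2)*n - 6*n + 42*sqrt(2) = (n - 6)*(n - 7*sqrt(2))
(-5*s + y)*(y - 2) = -5*s*y + 10*s + y^2 - 2*y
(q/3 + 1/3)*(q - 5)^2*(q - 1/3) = q^4/3 - 28*q^3/9 + 6*q^2 + 20*q/3 - 25/9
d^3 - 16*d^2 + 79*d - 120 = (d - 8)*(d - 5)*(d - 3)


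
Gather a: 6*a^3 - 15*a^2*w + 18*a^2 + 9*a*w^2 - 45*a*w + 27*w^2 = 6*a^3 + a^2*(18 - 15*w) + a*(9*w^2 - 45*w) + 27*w^2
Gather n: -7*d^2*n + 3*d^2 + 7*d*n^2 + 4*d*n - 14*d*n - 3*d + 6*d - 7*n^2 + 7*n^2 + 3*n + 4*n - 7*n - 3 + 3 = 3*d^2 + 7*d*n^2 + 3*d + n*(-7*d^2 - 10*d)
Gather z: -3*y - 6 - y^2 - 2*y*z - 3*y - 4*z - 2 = -y^2 - 6*y + z*(-2*y - 4) - 8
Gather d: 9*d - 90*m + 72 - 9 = 9*d - 90*m + 63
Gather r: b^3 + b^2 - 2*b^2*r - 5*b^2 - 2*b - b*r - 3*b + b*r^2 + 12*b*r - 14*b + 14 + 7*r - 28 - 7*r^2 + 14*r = b^3 - 4*b^2 - 19*b + r^2*(b - 7) + r*(-2*b^2 + 11*b + 21) - 14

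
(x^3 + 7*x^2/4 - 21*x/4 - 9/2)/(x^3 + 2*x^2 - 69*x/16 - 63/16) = 4*(x - 2)/(4*x - 7)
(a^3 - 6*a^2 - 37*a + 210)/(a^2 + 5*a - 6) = (a^2 - 12*a + 35)/(a - 1)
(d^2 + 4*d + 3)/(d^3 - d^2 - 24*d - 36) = (d + 1)/(d^2 - 4*d - 12)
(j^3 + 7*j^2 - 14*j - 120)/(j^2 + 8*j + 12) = (j^2 + j - 20)/(j + 2)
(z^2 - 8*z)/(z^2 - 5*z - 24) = z/(z + 3)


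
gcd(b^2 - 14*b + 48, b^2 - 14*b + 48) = b^2 - 14*b + 48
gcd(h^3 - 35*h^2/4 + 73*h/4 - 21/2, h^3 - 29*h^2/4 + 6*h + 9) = h - 6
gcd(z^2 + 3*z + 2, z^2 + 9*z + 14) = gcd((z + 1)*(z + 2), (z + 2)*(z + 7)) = z + 2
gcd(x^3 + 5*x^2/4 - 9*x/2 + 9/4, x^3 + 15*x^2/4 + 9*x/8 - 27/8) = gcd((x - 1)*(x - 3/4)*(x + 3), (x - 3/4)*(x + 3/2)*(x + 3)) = x^2 + 9*x/4 - 9/4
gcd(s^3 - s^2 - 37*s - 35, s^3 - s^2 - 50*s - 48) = s + 1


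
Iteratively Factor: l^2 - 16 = (l + 4)*(l - 4)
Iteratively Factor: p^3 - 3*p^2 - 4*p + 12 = (p - 2)*(p^2 - p - 6) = (p - 3)*(p - 2)*(p + 2)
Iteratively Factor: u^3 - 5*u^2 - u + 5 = (u - 5)*(u^2 - 1) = (u - 5)*(u - 1)*(u + 1)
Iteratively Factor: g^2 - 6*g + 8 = (g - 4)*(g - 2)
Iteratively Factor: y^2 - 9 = (y + 3)*(y - 3)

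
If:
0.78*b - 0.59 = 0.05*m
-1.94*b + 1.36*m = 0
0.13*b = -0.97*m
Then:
No Solution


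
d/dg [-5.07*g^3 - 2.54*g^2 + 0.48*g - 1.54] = -15.21*g^2 - 5.08*g + 0.48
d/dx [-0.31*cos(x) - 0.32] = 0.31*sin(x)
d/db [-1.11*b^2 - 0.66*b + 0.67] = -2.22*b - 0.66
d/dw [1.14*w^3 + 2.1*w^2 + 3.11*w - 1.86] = 3.42*w^2 + 4.2*w + 3.11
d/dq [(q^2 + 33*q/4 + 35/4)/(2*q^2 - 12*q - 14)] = 3*(-19*q^2 - 42*q - 7)/(8*(q^4 - 12*q^3 + 22*q^2 + 84*q + 49))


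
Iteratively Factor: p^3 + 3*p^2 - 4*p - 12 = (p + 2)*(p^2 + p - 6) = (p - 2)*(p + 2)*(p + 3)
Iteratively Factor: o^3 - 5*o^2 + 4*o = (o - 4)*(o^2 - o) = (o - 4)*(o - 1)*(o)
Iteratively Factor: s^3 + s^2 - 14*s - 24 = (s - 4)*(s^2 + 5*s + 6) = (s - 4)*(s + 3)*(s + 2)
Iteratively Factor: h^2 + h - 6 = (h - 2)*(h + 3)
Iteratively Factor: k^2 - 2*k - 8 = (k - 4)*(k + 2)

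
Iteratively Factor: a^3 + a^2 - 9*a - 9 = (a + 1)*(a^2 - 9) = (a + 1)*(a + 3)*(a - 3)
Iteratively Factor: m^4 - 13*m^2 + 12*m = (m - 1)*(m^3 + m^2 - 12*m) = (m - 1)*(m + 4)*(m^2 - 3*m) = m*(m - 1)*(m + 4)*(m - 3)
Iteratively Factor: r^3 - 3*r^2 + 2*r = (r - 2)*(r^2 - r) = r*(r - 2)*(r - 1)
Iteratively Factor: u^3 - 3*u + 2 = (u - 1)*(u^2 + u - 2) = (u - 1)*(u + 2)*(u - 1)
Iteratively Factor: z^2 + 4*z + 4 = (z + 2)*(z + 2)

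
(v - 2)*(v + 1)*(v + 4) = v^3 + 3*v^2 - 6*v - 8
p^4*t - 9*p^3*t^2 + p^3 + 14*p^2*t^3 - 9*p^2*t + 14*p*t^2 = p*(p - 7*t)*(p - 2*t)*(p*t + 1)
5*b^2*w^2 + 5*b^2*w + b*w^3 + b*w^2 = w*(5*b + w)*(b*w + b)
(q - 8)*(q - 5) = q^2 - 13*q + 40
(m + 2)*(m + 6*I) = m^2 + 2*m + 6*I*m + 12*I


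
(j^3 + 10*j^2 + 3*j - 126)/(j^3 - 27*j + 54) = (j + 7)/(j - 3)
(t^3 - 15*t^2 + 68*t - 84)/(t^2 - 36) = (t^2 - 9*t + 14)/(t + 6)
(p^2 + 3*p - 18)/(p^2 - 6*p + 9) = (p + 6)/(p - 3)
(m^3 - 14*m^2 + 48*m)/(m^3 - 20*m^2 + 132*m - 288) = m/(m - 6)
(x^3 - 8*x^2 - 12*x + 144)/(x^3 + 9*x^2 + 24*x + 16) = (x^2 - 12*x + 36)/(x^2 + 5*x + 4)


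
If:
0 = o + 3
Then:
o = -3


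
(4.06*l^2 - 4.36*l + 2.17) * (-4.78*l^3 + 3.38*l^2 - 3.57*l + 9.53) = -19.4068*l^5 + 34.5636*l^4 - 39.6036*l^3 + 61.5916*l^2 - 49.2977*l + 20.6801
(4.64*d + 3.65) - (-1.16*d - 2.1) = 5.8*d + 5.75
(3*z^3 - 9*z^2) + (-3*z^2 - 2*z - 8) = 3*z^3 - 12*z^2 - 2*z - 8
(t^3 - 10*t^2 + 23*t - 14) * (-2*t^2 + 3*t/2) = -2*t^5 + 43*t^4/2 - 61*t^3 + 125*t^2/2 - 21*t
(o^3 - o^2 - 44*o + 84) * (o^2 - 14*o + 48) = o^5 - 15*o^4 + 18*o^3 + 652*o^2 - 3288*o + 4032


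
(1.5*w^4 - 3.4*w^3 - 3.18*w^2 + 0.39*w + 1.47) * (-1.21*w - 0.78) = -1.815*w^5 + 2.944*w^4 + 6.4998*w^3 + 2.0085*w^2 - 2.0829*w - 1.1466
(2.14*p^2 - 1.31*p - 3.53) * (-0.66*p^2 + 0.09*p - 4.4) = -1.4124*p^4 + 1.0572*p^3 - 7.2041*p^2 + 5.4463*p + 15.532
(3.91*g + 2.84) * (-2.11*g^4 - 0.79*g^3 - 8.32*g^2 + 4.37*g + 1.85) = -8.2501*g^5 - 9.0813*g^4 - 34.7748*g^3 - 6.5421*g^2 + 19.6443*g + 5.254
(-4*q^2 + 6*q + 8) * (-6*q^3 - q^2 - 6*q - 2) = 24*q^5 - 32*q^4 - 30*q^3 - 36*q^2 - 60*q - 16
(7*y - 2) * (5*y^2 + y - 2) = 35*y^3 - 3*y^2 - 16*y + 4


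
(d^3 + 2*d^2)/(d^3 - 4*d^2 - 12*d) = d/(d - 6)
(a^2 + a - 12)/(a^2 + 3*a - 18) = (a + 4)/(a + 6)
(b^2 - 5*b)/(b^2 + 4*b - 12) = b*(b - 5)/(b^2 + 4*b - 12)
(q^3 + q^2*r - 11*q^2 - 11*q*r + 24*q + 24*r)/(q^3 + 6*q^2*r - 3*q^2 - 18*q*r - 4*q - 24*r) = (-q^3 - q^2*r + 11*q^2 + 11*q*r - 24*q - 24*r)/(-q^3 - 6*q^2*r + 3*q^2 + 18*q*r + 4*q + 24*r)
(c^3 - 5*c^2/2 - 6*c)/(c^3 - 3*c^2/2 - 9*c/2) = (c - 4)/(c - 3)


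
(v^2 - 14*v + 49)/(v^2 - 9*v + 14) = (v - 7)/(v - 2)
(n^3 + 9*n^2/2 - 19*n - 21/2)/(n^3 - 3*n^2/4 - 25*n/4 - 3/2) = 2*(2*n^2 + 15*n + 7)/(4*n^2 + 9*n + 2)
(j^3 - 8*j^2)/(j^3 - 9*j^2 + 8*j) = j/(j - 1)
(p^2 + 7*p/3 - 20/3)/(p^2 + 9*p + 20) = (p - 5/3)/(p + 5)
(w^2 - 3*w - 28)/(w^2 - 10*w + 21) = (w + 4)/(w - 3)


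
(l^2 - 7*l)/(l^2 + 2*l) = (l - 7)/(l + 2)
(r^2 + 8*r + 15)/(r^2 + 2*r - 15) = (r + 3)/(r - 3)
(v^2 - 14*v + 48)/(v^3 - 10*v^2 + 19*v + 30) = (v - 8)/(v^2 - 4*v - 5)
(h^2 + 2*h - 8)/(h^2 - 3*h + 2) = (h + 4)/(h - 1)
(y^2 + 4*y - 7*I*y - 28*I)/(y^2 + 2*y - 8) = (y - 7*I)/(y - 2)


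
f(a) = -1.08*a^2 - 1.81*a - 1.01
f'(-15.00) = 30.59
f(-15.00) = -216.86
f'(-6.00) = 11.15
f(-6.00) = -29.03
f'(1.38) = -4.79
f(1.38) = -5.56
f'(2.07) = -6.28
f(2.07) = -9.38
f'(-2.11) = 2.75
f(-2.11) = -2.00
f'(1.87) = -5.85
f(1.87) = -8.17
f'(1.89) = -5.89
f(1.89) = -8.29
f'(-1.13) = 0.63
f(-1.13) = -0.34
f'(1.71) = -5.50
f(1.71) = -7.26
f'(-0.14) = -1.51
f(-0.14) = -0.78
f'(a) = -2.16*a - 1.81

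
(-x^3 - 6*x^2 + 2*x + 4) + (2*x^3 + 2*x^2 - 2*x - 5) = x^3 - 4*x^2 - 1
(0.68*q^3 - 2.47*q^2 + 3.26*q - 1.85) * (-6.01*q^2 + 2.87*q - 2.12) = -4.0868*q^5 + 16.7963*q^4 - 28.1231*q^3 + 25.7111*q^2 - 12.2207*q + 3.922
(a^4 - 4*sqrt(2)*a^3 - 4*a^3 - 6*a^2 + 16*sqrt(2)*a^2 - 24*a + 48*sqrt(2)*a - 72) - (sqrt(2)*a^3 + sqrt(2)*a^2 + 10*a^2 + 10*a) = a^4 - 5*sqrt(2)*a^3 - 4*a^3 - 16*a^2 + 15*sqrt(2)*a^2 - 34*a + 48*sqrt(2)*a - 72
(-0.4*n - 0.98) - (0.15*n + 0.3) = -0.55*n - 1.28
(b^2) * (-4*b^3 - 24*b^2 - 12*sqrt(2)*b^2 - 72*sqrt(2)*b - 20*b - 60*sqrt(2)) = -4*b^5 - 24*b^4 - 12*sqrt(2)*b^4 - 72*sqrt(2)*b^3 - 20*b^3 - 60*sqrt(2)*b^2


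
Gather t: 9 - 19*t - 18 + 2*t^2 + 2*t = 2*t^2 - 17*t - 9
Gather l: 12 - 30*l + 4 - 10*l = 16 - 40*l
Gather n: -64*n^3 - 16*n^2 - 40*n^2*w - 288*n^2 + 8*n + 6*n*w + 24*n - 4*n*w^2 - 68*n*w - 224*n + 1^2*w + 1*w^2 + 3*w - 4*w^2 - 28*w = -64*n^3 + n^2*(-40*w - 304) + n*(-4*w^2 - 62*w - 192) - 3*w^2 - 24*w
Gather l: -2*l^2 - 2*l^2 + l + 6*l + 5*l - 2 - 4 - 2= -4*l^2 + 12*l - 8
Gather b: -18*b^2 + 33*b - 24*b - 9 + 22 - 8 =-18*b^2 + 9*b + 5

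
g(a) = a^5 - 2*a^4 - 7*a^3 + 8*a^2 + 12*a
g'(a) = 5*a^4 - 8*a^3 - 21*a^2 + 16*a + 12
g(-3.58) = -535.82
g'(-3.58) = 873.94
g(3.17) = 13.59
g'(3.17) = 101.75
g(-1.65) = 6.37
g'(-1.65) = 1.42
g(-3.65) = -599.64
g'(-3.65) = 950.29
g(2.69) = -9.96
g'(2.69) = 9.17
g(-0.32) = -2.82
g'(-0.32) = 5.04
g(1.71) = 6.43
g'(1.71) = -19.30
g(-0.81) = -1.96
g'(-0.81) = -8.33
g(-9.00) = -66528.00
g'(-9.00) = 36804.00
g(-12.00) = -277200.00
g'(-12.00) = 114300.00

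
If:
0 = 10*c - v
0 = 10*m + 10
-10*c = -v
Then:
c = v/10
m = -1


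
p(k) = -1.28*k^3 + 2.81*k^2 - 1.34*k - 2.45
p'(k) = -3.84*k^2 + 5.62*k - 1.34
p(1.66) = -2.79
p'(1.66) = -2.59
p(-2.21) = 28.05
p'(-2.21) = -32.52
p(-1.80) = 16.53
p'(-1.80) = -23.90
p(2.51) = -8.35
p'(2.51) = -11.43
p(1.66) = -2.79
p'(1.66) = -2.59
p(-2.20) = 27.73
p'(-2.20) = -32.29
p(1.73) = -2.99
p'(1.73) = -3.11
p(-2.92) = 57.29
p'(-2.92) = -50.49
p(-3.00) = 61.42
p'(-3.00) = -52.76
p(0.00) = -2.45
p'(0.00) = -1.34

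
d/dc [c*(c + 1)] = 2*c + 1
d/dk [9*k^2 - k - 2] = 18*k - 1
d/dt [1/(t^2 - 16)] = -2*t/(t^2 - 16)^2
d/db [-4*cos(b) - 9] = 4*sin(b)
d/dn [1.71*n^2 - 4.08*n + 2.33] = 3.42*n - 4.08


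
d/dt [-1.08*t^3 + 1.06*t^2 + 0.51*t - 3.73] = -3.24*t^2 + 2.12*t + 0.51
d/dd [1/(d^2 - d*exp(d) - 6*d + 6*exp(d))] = (d*exp(d) - 2*d - 5*exp(d) + 6)/(d^2 - d*exp(d) - 6*d + 6*exp(d))^2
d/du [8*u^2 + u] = 16*u + 1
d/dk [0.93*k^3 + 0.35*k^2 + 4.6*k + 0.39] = 2.79*k^2 + 0.7*k + 4.6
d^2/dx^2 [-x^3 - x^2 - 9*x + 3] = -6*x - 2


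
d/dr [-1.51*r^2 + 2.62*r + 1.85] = 2.62 - 3.02*r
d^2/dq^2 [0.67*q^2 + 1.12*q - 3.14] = 1.34000000000000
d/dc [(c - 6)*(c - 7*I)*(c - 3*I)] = 3*c^2 + c*(-12 - 20*I) - 21 + 60*I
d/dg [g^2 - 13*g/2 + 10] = 2*g - 13/2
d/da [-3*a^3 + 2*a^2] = a*(4 - 9*a)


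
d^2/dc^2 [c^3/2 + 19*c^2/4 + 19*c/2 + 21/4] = 3*c + 19/2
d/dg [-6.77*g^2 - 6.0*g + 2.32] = -13.54*g - 6.0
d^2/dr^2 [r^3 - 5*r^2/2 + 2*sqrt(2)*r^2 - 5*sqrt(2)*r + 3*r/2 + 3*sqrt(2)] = 6*r - 5 + 4*sqrt(2)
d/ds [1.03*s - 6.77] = 1.03000000000000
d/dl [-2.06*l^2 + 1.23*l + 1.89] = 1.23 - 4.12*l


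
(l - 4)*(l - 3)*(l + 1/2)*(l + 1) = l^4 - 11*l^3/2 + 2*l^2 + 29*l/2 + 6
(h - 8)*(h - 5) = h^2 - 13*h + 40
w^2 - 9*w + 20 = (w - 5)*(w - 4)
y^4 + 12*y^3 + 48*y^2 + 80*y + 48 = (y + 2)^3*(y + 6)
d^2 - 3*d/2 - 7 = (d - 7/2)*(d + 2)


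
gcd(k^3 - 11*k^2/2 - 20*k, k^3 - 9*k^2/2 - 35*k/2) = k^2 + 5*k/2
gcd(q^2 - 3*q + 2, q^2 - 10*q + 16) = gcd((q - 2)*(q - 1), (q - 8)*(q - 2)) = q - 2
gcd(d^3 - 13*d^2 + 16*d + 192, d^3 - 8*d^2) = d - 8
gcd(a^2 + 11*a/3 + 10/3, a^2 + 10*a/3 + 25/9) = a + 5/3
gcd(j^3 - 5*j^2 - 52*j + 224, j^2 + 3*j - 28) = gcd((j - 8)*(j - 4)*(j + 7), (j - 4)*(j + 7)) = j^2 + 3*j - 28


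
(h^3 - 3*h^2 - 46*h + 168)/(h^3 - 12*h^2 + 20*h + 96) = (h^2 + 3*h - 28)/(h^2 - 6*h - 16)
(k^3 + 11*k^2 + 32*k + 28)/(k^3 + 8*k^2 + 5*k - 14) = (k + 2)/(k - 1)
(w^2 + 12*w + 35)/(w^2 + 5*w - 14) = (w + 5)/(w - 2)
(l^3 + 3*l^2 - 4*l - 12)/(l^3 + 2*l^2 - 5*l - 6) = (l + 2)/(l + 1)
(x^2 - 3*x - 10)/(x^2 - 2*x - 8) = (x - 5)/(x - 4)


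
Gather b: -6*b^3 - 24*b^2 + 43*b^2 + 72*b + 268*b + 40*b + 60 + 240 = -6*b^3 + 19*b^2 + 380*b + 300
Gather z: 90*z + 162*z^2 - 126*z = 162*z^2 - 36*z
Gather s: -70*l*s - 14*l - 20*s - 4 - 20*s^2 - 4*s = -14*l - 20*s^2 + s*(-70*l - 24) - 4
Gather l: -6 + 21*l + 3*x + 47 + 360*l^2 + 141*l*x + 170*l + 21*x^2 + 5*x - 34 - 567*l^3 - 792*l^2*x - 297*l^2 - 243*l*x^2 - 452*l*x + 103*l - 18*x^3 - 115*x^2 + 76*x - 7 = -567*l^3 + l^2*(63 - 792*x) + l*(-243*x^2 - 311*x + 294) - 18*x^3 - 94*x^2 + 84*x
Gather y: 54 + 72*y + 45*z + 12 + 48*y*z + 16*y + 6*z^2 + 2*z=y*(48*z + 88) + 6*z^2 + 47*z + 66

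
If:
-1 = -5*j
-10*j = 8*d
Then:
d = -1/4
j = 1/5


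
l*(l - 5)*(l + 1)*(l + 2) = l^4 - 2*l^3 - 13*l^2 - 10*l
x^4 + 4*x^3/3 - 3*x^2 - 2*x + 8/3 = (x - 1)^2*(x + 4/3)*(x + 2)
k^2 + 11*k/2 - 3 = (k - 1/2)*(k + 6)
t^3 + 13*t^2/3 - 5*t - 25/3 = (t - 5/3)*(t + 1)*(t + 5)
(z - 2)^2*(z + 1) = z^3 - 3*z^2 + 4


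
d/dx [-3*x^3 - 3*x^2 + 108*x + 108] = -9*x^2 - 6*x + 108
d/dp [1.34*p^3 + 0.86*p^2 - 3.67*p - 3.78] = 4.02*p^2 + 1.72*p - 3.67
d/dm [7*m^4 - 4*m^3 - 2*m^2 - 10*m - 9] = 28*m^3 - 12*m^2 - 4*m - 10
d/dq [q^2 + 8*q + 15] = 2*q + 8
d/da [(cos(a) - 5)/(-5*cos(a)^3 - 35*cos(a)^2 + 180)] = (137*cos(a)/2 + 4*cos(2*a) - cos(3*a)/2 - 32)*sin(a)/(5*(cos(a)^3 + 7*cos(a)^2 - 36)^2)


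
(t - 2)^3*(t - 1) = t^4 - 7*t^3 + 18*t^2 - 20*t + 8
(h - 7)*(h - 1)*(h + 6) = h^3 - 2*h^2 - 41*h + 42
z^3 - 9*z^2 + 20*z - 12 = (z - 6)*(z - 2)*(z - 1)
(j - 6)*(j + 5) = j^2 - j - 30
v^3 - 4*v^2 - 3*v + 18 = (v - 3)^2*(v + 2)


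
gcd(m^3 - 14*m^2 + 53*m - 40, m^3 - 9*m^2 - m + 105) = m - 5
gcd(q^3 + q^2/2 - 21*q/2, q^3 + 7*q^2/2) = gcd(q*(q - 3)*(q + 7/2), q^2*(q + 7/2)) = q^2 + 7*q/2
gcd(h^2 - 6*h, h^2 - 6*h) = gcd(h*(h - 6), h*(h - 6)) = h^2 - 6*h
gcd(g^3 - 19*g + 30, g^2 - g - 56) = 1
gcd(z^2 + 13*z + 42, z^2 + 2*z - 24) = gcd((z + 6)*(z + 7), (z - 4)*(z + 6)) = z + 6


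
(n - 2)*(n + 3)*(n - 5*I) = n^3 + n^2 - 5*I*n^2 - 6*n - 5*I*n + 30*I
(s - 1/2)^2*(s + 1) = s^3 - 3*s/4 + 1/4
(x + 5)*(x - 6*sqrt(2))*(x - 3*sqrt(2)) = x^3 - 9*sqrt(2)*x^2 + 5*x^2 - 45*sqrt(2)*x + 36*x + 180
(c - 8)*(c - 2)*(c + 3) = c^3 - 7*c^2 - 14*c + 48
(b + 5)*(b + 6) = b^2 + 11*b + 30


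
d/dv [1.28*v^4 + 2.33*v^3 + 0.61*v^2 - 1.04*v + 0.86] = 5.12*v^3 + 6.99*v^2 + 1.22*v - 1.04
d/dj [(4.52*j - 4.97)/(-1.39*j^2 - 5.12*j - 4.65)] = (6.2828*j^2 - 13.8166*j - 46.4644)/(1.9321*j^4 + 14.2336*j^3 + 39.1414*j^2 + 47.616*j + 21.6225)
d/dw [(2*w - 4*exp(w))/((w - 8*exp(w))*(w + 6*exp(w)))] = 2*(-w^2 + 96*w*exp(2*w) + 4*w*exp(w) - 96*exp(3*w) - 52*exp(2*w))/(w^4 - 4*w^3*exp(w) - 92*w^2*exp(2*w) + 192*w*exp(3*w) + 2304*exp(4*w))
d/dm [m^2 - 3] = 2*m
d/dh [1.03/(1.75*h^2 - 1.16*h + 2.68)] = (1.1948 - 3.605*h)/(1.75*h^2 - 1.16*h + 2.68)^2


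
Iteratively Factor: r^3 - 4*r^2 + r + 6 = (r - 2)*(r^2 - 2*r - 3) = (r - 2)*(r + 1)*(r - 3)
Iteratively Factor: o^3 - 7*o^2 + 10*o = (o - 5)*(o^2 - 2*o) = o*(o - 5)*(o - 2)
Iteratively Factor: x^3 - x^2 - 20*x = (x - 5)*(x^2 + 4*x) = x*(x - 5)*(x + 4)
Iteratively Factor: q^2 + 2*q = (q)*(q + 2)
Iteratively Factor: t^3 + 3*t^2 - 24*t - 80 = (t - 5)*(t^2 + 8*t + 16) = (t - 5)*(t + 4)*(t + 4)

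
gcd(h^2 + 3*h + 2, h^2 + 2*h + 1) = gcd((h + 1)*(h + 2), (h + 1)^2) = h + 1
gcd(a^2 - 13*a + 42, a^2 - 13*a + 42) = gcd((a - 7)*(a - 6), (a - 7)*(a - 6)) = a^2 - 13*a + 42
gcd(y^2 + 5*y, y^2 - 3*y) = y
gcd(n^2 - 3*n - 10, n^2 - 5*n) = n - 5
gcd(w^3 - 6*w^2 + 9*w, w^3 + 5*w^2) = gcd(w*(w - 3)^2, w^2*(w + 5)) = w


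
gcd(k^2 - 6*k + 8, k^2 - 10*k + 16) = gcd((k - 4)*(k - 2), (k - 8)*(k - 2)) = k - 2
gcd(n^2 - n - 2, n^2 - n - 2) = n^2 - n - 2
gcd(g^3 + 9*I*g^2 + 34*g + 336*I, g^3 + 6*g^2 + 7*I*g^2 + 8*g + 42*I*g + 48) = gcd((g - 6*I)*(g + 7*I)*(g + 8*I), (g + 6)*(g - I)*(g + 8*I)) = g + 8*I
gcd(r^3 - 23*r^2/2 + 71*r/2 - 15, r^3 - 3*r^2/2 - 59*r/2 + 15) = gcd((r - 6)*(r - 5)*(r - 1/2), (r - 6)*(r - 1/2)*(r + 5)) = r^2 - 13*r/2 + 3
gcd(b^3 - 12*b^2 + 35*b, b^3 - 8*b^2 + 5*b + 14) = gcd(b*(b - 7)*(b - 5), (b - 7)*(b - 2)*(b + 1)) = b - 7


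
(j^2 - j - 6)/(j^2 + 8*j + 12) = (j - 3)/(j + 6)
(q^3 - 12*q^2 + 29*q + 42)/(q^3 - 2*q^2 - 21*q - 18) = (q - 7)/(q + 3)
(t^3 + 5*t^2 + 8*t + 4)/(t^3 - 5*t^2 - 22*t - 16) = (t + 2)/(t - 8)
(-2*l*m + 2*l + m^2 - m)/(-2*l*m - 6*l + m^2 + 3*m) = (m - 1)/(m + 3)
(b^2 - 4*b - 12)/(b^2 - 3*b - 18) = (b + 2)/(b + 3)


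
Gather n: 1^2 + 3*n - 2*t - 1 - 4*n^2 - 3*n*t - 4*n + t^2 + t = -4*n^2 + n*(-3*t - 1) + t^2 - t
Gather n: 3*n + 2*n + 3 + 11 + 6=5*n + 20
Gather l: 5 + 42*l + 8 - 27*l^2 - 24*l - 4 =-27*l^2 + 18*l + 9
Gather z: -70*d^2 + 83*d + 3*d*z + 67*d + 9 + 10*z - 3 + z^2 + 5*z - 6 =-70*d^2 + 150*d + z^2 + z*(3*d + 15)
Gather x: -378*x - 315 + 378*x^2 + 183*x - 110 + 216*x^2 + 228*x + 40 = 594*x^2 + 33*x - 385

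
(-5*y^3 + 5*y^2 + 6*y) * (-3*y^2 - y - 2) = 15*y^5 - 10*y^4 - 13*y^3 - 16*y^2 - 12*y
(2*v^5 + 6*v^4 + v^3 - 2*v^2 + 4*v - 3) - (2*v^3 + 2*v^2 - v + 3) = 2*v^5 + 6*v^4 - v^3 - 4*v^2 + 5*v - 6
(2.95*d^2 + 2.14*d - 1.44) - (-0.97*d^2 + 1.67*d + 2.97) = 3.92*d^2 + 0.47*d - 4.41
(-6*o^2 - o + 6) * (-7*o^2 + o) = 42*o^4 + o^3 - 43*o^2 + 6*o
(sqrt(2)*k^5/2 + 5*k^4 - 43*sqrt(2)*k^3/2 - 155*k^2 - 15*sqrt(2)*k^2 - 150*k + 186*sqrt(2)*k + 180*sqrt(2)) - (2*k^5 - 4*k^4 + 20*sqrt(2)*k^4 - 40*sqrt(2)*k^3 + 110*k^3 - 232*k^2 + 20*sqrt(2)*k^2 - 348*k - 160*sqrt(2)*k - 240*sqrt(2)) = -2*k^5 + sqrt(2)*k^5/2 - 20*sqrt(2)*k^4 + 9*k^4 - 110*k^3 + 37*sqrt(2)*k^3/2 - 35*sqrt(2)*k^2 + 77*k^2 + 198*k + 346*sqrt(2)*k + 420*sqrt(2)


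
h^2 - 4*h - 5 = (h - 5)*(h + 1)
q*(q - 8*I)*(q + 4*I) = q^3 - 4*I*q^2 + 32*q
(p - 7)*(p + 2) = p^2 - 5*p - 14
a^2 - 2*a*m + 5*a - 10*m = (a + 5)*(a - 2*m)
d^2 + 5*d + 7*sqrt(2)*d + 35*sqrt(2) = (d + 5)*(d + 7*sqrt(2))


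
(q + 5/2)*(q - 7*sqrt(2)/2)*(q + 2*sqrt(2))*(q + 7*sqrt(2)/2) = q^4 + 5*q^3/2 + 2*sqrt(2)*q^3 - 49*q^2/2 + 5*sqrt(2)*q^2 - 49*sqrt(2)*q - 245*q/4 - 245*sqrt(2)/2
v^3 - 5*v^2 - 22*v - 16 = (v - 8)*(v + 1)*(v + 2)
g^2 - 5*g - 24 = (g - 8)*(g + 3)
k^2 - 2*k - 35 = (k - 7)*(k + 5)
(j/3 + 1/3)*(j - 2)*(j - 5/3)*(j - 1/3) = j^4/3 - j^3 + 5*j^2/27 + 31*j/27 - 10/27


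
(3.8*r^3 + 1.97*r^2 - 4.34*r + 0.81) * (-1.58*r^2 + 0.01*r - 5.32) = -6.004*r^5 - 3.0746*r^4 - 13.3391*r^3 - 11.8036*r^2 + 23.0969*r - 4.3092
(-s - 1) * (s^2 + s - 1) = -s^3 - 2*s^2 + 1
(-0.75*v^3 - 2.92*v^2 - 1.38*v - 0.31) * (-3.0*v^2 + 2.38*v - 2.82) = 2.25*v^5 + 6.975*v^4 - 0.6946*v^3 + 5.88*v^2 + 3.1538*v + 0.8742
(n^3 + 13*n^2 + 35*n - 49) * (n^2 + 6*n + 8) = n^5 + 19*n^4 + 121*n^3 + 265*n^2 - 14*n - 392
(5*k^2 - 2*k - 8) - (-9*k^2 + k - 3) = 14*k^2 - 3*k - 5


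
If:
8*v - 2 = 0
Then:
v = 1/4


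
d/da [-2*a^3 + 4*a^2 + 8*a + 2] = -6*a^2 + 8*a + 8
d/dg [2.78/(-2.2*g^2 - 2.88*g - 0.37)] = (12.232*g + 8.0064)/(2.2*g^2 + 2.88*g + 0.37)^2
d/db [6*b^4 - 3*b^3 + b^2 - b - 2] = 24*b^3 - 9*b^2 + 2*b - 1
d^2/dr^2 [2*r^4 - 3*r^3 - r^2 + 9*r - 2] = 24*r^2 - 18*r - 2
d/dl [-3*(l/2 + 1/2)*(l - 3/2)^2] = -9*l^2/2 + 6*l + 9/8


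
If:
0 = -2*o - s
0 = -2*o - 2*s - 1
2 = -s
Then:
No Solution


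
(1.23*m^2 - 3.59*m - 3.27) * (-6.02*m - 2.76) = -7.4046*m^3 + 18.217*m^2 + 29.5938*m + 9.0252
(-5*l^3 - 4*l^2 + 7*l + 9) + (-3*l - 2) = -5*l^3 - 4*l^2 + 4*l + 7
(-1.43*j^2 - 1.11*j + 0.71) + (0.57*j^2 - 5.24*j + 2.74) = -0.86*j^2 - 6.35*j + 3.45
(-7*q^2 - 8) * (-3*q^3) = 21*q^5 + 24*q^3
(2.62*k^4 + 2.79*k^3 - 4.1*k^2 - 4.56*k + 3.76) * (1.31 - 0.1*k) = -0.262*k^5 + 3.1532*k^4 + 4.0649*k^3 - 4.915*k^2 - 6.3496*k + 4.9256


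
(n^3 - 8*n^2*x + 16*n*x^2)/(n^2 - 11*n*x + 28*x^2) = n*(-n + 4*x)/(-n + 7*x)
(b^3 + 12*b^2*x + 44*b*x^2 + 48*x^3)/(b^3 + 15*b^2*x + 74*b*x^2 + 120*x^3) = (b + 2*x)/(b + 5*x)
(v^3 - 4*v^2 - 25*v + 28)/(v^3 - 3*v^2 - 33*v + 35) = (v + 4)/(v + 5)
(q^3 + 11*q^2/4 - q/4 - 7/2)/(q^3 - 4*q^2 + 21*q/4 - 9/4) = (4*q^2 + 15*q + 14)/(4*q^2 - 12*q + 9)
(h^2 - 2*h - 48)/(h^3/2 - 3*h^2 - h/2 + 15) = 2*(h^2 - 2*h - 48)/(h^3 - 6*h^2 - h + 30)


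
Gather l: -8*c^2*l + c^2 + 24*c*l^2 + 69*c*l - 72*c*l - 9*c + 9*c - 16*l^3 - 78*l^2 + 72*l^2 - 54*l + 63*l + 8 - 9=c^2 - 16*l^3 + l^2*(24*c - 6) + l*(-8*c^2 - 3*c + 9) - 1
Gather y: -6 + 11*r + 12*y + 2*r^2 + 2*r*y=2*r^2 + 11*r + y*(2*r + 12) - 6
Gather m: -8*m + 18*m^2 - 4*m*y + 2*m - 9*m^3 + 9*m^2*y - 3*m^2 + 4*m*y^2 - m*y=-9*m^3 + m^2*(9*y + 15) + m*(4*y^2 - 5*y - 6)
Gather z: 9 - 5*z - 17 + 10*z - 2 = 5*z - 10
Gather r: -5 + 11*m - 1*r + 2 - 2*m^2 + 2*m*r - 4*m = -2*m^2 + 7*m + r*(2*m - 1) - 3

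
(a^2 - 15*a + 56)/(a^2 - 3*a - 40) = (a - 7)/(a + 5)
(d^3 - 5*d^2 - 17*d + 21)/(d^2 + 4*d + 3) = (d^2 - 8*d + 7)/(d + 1)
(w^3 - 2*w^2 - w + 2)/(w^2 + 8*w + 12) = (w^3 - 2*w^2 - w + 2)/(w^2 + 8*w + 12)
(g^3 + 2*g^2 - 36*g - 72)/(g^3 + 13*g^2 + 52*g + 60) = (g - 6)/(g + 5)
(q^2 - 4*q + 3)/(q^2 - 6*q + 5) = (q - 3)/(q - 5)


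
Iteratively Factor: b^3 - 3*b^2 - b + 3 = (b - 1)*(b^2 - 2*b - 3) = (b - 3)*(b - 1)*(b + 1)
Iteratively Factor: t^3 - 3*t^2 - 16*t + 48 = (t - 4)*(t^2 + t - 12) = (t - 4)*(t - 3)*(t + 4)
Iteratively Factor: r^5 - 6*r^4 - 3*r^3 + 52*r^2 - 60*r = (r - 2)*(r^4 - 4*r^3 - 11*r^2 + 30*r) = (r - 2)*(r + 3)*(r^3 - 7*r^2 + 10*r) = r*(r - 2)*(r + 3)*(r^2 - 7*r + 10) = r*(r - 5)*(r - 2)*(r + 3)*(r - 2)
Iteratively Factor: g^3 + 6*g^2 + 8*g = (g)*(g^2 + 6*g + 8) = g*(g + 2)*(g + 4)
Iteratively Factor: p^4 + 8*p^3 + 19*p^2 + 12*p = (p + 4)*(p^3 + 4*p^2 + 3*p) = p*(p + 4)*(p^2 + 4*p + 3) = p*(p + 1)*(p + 4)*(p + 3)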